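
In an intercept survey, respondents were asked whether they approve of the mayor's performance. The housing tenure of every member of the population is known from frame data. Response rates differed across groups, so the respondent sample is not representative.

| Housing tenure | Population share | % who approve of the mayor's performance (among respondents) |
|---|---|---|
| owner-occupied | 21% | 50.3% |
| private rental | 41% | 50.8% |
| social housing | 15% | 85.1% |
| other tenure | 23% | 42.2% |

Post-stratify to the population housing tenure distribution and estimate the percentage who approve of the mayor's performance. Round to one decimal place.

53.9%

Each cell contributes population-share × respondent value:
  owner-occupied: 0.21 × 50.3 = 10.563
  private rental: 0.41 × 50.8 = 20.828
  social housing: 0.15 × 85.1 = 12.765
  other tenure: 0.23 × 42.2 = 9.706
Post-stratified estimate = 53.862 → 53.9%.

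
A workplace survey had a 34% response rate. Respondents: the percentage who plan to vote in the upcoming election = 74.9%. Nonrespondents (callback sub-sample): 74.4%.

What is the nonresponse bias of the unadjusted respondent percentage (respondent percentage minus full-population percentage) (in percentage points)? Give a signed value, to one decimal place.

+0.3 percentage points

Nonresponse fraction = 1 − 0.34 = 0.66.
Bias = (nonresponse fraction) × (respondent percentage − nonrespondent percentage)
     = 0.66 × (74.9 − 74.4) = 0.66 × 0.5 = 0.33.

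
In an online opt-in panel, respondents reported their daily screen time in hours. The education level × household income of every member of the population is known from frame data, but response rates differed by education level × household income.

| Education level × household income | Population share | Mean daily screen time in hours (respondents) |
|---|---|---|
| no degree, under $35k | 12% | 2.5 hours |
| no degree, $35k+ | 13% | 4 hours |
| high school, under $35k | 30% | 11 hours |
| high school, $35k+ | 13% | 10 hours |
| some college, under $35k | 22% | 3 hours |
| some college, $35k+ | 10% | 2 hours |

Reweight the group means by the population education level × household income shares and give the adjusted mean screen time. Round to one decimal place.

6.3

Each cell contributes population-share × respondent value:
  no degree, under $35k: 0.12 × 2.5 = 0.3
  no degree, $35k+: 0.13 × 4 = 0.52
  high school, under $35k: 0.3 × 11 = 3.3
  high school, $35k+: 0.13 × 10 = 1.3
  some college, under $35k: 0.22 × 3 = 0.66
  some college, $35k+: 0.1 × 2 = 0.2
Post-stratified estimate = 6.28 → 6.3.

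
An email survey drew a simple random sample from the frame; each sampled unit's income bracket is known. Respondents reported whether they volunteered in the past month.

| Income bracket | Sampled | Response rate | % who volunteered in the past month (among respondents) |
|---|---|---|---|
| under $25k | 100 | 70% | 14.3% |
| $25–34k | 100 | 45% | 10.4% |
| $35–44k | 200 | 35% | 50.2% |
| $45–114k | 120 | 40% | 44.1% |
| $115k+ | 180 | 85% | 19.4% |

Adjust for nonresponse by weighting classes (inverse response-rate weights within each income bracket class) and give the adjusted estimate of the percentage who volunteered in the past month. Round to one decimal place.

Each respondent's weight = sampled/responded in their class; summing within a class gives n_sampled, so:
  under $25k: 100 × 14.3 = 1430
  $25–34k: 100 × 10.4 = 1040
  $35–44k: 200 × 50.2 = 10,040
  $45–114k: 120 × 44.1 = 5292
  $115k+: 180 × 19.4 = 3492
Adjusted estimate = 21,294 / 700 = 30.42 → 30.4%.

30.4%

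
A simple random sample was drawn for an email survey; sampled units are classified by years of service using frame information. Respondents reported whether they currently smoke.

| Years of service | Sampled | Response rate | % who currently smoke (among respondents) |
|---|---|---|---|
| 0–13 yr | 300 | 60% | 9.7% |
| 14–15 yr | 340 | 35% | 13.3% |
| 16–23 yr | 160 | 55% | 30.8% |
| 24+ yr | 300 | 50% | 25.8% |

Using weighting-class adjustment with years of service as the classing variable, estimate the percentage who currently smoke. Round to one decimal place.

Inverse-response-rate weighting restores each class to its sampled count, so class totals weight by n_sampled:
  0–13 yr: 300 × 9.7 = 2910
  14–15 yr: 340 × 13.3 = 4522
  16–23 yr: 160 × 30.8 = 4928
  24+ yr: 300 × 25.8 = 7740
Adjusted estimate = 20,100 / 1,100 = 18.2727 → 18.3%.

18.3%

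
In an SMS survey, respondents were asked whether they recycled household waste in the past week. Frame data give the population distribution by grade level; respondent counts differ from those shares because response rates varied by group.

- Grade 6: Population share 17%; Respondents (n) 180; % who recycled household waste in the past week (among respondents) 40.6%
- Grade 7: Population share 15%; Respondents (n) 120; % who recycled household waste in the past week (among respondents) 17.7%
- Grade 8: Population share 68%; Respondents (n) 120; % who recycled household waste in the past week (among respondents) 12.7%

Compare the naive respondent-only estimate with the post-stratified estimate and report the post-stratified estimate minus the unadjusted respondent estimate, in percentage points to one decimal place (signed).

Without adjustment, the pooled respondent share is:
  (180/420)×40.6 + (120/420)×17.7 + (120/420)×12.7 = 26.0857%
Post-stratified estimate weights by population shares:
  0.17×40.6 + 0.15×17.7 + 0.68×12.7 = 18.193%
Difference = 18.193 − 26.0857 = -7.8927 pp.

-7.9 percentage points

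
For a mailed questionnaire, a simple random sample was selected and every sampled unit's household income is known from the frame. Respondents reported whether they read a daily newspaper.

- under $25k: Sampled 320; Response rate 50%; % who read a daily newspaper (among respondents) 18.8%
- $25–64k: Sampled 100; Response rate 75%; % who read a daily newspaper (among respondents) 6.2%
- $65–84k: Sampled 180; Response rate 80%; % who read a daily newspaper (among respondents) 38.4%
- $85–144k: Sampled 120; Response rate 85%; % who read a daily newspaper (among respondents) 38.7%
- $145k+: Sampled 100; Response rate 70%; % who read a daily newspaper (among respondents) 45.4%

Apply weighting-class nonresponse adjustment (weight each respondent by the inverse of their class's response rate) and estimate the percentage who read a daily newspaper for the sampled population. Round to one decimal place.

27.7%

Weighting each respondent by the inverse class response rate inflates each class back to its sampled size, so the class weight is n_sampled:
  under $25k: 320 × 18.8 = 6016
  $25–64k: 100 × 6.2 = 620
  $65–84k: 180 × 38.4 = 6912
  $85–144k: 120 × 38.7 = 4644
  $145k+: 100 × 45.4 = 4540
Adjusted estimate = 22,732 / 820 = 27.722 → 27.7%.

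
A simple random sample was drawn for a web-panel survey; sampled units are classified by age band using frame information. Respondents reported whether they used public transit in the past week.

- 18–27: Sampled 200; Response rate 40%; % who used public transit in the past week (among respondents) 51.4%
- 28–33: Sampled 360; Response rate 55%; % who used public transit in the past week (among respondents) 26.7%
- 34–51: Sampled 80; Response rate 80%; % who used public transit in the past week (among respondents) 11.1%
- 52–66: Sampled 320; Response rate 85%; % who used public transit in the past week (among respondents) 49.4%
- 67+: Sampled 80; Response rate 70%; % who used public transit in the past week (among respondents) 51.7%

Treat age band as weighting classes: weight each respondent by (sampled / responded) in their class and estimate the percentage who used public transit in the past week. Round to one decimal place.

With weight = n_sampled/n_responded per class, the weighted class total is n_sampled:
  18–27: 200 × 51.4 = 10,280
  28–33: 360 × 26.7 = 9612
  34–51: 80 × 11.1 = 888
  52–66: 320 × 49.4 = 15,808
  67+: 80 × 51.7 = 4136
Adjusted estimate = 40,724 / 1,040 = 39.1577 → 39.2%.

39.2%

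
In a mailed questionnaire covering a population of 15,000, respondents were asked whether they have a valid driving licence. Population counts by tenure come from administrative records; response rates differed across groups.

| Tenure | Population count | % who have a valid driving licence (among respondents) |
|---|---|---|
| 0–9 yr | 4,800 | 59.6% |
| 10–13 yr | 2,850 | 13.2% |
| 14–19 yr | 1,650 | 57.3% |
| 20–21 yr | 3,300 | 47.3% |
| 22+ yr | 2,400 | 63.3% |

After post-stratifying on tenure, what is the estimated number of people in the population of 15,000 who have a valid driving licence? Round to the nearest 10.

7,260

Estimated count per cell = population count × respondent percentage:
  0–9 yr: 4,800 × 59.6% = 2860.8
  10–13 yr: 2,850 × 13.2% = 376.2
  14–19 yr: 1,650 × 57.3% = 945.45
  20–21 yr: 3,300 × 47.3% = 1560.9
  22+ yr: 2,400 × 63.3% = 1519.2
Estimated total = 7262.55 → 7,260.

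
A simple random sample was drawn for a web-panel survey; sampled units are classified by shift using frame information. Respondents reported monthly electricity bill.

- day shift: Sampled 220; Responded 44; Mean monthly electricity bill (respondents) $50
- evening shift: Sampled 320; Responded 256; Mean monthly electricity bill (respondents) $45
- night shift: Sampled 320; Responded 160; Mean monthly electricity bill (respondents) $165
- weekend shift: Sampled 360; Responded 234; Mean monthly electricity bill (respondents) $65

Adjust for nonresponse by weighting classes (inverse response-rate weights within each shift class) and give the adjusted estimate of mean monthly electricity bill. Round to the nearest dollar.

Class response rates: day shift 44/220 = 20%, evening shift 256/320 = 80%, night shift 160/320 = 50%, weekend shift 234/360 = 65%.
Inverse-response-rate weighting restores each class to its sampled count, so class totals weight by n_sampled:
  day shift: 220 × 50 = 11,000
  evening shift: 320 × 45 = 14,400
  night shift: 320 × 165 = 52,800
  weekend shift: 360 × 65 = 23,400
Adjusted estimate = 101,600 / 1,220 = 83.2787 → $83.

$83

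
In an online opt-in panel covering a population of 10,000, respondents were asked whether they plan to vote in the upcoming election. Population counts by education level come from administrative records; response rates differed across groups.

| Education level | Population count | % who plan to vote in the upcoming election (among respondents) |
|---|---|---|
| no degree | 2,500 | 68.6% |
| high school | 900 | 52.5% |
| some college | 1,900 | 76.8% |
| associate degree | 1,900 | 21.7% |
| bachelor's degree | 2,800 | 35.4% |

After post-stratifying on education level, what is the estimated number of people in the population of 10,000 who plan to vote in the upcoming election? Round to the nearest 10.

5,050

Estimated count per cell = population count × respondent percentage:
  no degree: 2,500 × 68.6% = 1715
  high school: 900 × 52.5% = 472.5
  some college: 1,900 × 76.8% = 1459.2
  associate degree: 1,900 × 21.7% = 412.3
  bachelor's degree: 2,800 × 35.4% = 991.2
Estimated total = 5050.2 → 5,050.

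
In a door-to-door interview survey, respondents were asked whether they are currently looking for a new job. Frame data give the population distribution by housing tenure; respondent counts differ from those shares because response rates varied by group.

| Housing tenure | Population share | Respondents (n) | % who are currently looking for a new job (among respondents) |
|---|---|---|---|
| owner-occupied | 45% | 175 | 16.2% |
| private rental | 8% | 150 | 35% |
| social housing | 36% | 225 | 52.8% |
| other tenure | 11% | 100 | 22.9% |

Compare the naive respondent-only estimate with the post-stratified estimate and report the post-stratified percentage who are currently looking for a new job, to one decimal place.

Unadjusted (pooled respondent) estimate weights by respondent counts:
  (175/650)×16.2 + (150/650)×35 + (225/650)×52.8 + (100/650)×22.9 = 34.2385%
Post-stratifying to population shares instead:
  0.45×16.2 + 0.08×35 + 0.36×52.8 + 0.11×22.9 = 31.617%

31.6%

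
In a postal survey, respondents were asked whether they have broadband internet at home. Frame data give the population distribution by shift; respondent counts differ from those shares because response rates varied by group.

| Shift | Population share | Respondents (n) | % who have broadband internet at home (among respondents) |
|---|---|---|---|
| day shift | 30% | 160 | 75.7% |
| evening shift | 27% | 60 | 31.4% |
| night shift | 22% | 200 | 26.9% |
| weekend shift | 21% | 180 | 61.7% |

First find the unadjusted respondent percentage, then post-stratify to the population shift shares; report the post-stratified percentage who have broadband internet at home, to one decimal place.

50.1%

Naive respondent-only estimate (weights = respondent counts):
  (160/600)×75.7 + (60/600)×31.4 + (200/600)×26.9 + (180/600)×61.7 = 50.8033%
Reweighting by population shift shares:
  0.3×75.7 + 0.27×31.4 + 0.22×26.9 + 0.21×61.7 = 50.063%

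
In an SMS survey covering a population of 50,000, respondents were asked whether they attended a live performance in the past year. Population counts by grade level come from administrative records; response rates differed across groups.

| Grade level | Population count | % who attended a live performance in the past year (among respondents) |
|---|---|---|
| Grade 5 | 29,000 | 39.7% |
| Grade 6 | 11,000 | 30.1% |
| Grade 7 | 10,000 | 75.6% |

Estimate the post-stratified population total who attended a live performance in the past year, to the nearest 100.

22,400

Each cell contributes its population count × the respondent rate:
  Grade 5: 29,000 × 39.7% = 11,513
  Grade 6: 11,000 × 30.1% = 3311
  Grade 7: 10,000 × 75.6% = 7560
Estimated total = 22,384 → 22,400.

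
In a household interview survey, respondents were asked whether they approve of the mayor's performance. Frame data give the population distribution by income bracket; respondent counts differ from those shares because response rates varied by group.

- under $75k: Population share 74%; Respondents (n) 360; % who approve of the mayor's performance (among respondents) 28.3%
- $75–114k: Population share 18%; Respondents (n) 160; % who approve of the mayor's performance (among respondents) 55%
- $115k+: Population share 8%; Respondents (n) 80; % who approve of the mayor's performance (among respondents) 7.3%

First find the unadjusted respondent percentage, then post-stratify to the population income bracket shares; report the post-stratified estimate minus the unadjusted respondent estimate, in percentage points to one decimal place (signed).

-1.2 percentage points

Without adjustment, the pooled respondent share is:
  (360/600)×28.3 + (160/600)×55 + (80/600)×7.3 = 32.62%
Post-stratifying to population shares instead:
  0.74×28.3 + 0.18×55 + 0.08×7.3 = 31.426%
Difference = 31.426 − 32.62 = -1.194 pp.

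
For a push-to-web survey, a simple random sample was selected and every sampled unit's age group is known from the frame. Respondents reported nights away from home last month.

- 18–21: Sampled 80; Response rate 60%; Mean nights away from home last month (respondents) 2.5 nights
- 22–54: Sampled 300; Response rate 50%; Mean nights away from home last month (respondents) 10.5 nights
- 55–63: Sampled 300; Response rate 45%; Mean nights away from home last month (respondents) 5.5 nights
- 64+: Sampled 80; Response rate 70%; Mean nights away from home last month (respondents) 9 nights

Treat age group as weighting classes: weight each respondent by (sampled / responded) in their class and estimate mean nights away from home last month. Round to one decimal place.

Inverse-response-rate weighting restores each class to its sampled count, so class totals weight by n_sampled:
  18–21: 80 × 2.5 = 200
  22–54: 300 × 10.5 = 3150
  55–63: 300 × 5.5 = 1650
  64+: 80 × 9 = 720
Adjusted estimate = 5720 / 760 = 7.52632 → 7.5.

7.5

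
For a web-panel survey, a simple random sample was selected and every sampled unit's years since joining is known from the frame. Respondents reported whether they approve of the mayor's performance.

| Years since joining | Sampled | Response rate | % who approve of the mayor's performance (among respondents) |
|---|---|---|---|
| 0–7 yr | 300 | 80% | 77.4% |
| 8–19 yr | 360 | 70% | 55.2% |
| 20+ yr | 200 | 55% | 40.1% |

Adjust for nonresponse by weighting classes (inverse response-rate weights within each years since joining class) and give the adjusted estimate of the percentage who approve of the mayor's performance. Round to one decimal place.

59.4%

Weighting each respondent by the inverse class response rate inflates each class back to its sampled size, so the class weight is n_sampled:
  0–7 yr: 300 × 77.4 = 23,220
  8–19 yr: 360 × 55.2 = 19,872
  20+ yr: 200 × 40.1 = 8020
Adjusted estimate = 51,112 / 860 = 59.4326 → 59.4%.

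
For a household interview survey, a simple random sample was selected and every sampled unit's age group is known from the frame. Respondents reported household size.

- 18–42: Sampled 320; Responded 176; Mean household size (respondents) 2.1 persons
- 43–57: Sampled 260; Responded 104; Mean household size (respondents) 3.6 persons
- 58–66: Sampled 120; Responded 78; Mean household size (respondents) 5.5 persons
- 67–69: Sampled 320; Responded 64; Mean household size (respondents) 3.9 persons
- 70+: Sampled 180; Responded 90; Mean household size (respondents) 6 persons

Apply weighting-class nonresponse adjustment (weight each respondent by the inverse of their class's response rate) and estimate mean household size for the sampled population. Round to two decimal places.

3.83

Class response rates: 18–42 176/320 = 55%, 43–57 104/260 = 40%, 58–66 78/120 = 65%, 67–69 64/320 = 20%, 70+ 90/180 = 50%.
Inverse-response-rate weighting restores each class to its sampled count, so class totals weight by n_sampled:
  18–42: 320 × 2.1 = 672
  43–57: 260 × 3.6 = 936
  58–66: 120 × 5.5 = 660
  67–69: 320 × 3.9 = 1248
  70+: 180 × 6 = 1080
Adjusted estimate = 4596 / 1,200 = 3.83 → 3.83.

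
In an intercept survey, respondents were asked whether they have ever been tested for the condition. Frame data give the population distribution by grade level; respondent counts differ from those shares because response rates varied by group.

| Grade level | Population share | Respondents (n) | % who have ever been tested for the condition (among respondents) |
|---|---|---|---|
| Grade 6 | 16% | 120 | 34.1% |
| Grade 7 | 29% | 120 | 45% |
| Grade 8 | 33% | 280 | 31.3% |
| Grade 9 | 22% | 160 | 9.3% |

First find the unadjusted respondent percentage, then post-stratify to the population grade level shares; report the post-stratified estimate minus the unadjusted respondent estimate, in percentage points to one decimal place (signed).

Unadjusted (pooled respondent) estimate weights by respondent counts:
  (120/680)×34.1 + (120/680)×45 + (280/680)×31.3 + (160/680)×9.3 = 29.0353%
Post-stratifying to population shares instead:
  0.16×34.1 + 0.29×45 + 0.33×31.3 + 0.22×9.3 = 30.881%
Difference = 30.881 − 29.0353 = 1.8457 pp.

+1.8 percentage points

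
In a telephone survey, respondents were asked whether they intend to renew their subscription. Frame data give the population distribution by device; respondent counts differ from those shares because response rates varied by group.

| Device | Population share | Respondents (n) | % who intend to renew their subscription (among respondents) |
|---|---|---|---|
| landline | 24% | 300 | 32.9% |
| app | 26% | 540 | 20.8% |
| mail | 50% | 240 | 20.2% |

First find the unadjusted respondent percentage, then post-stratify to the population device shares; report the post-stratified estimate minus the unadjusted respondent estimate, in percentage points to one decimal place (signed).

Naive respondent-only estimate (weights = respondent counts):
  (300/1080)×32.9 + (540/1080)×20.8 + (240/1080)×20.2 = 24.0278%
Post-stratified estimate weights by population shares:
  0.24×32.9 + 0.26×20.8 + 0.5×20.2 = 23.404%
Difference = 23.404 − 24.0278 = -0.6238 pp.

-0.6 percentage points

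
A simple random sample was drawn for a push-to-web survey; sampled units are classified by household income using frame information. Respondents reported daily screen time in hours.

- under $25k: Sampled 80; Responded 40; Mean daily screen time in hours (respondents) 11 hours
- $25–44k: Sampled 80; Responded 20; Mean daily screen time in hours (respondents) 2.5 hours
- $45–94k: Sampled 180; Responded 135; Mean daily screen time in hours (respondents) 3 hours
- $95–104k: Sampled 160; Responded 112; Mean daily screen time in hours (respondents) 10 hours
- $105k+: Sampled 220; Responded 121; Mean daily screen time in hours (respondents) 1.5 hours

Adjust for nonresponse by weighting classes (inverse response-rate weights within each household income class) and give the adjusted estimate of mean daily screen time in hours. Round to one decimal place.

4.9

Response rates by class: under $25k 40/80 = 50%, $25–44k 20/80 = 25%, $45–94k 135/180 = 75%, $95–104k 112/160 = 70%, $105k+ 121/220 = 55%.
Weighting each respondent by the inverse class response rate inflates each class back to its sampled size, so the class weight is n_sampled:
  under $25k: 80 × 11 = 880
  $25–44k: 80 × 2.5 = 200
  $45–94k: 180 × 3 = 540
  $95–104k: 160 × 10 = 1600
  $105k+: 220 × 1.5 = 330
Adjusted estimate = 3550 / 720 = 4.93056 → 4.9.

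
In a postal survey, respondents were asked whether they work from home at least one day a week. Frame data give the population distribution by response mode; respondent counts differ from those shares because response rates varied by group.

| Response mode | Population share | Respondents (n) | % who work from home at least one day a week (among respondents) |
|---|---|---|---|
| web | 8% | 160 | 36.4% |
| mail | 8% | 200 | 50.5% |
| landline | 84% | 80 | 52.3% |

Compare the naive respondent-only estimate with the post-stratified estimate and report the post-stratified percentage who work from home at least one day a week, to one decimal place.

Unadjusted (pooled respondent) estimate weights by respondent counts:
  (160/440)×36.4 + (200/440)×50.5 + (80/440)×52.3 = 45.7%
Post-stratified estimate weights by population shares:
  0.08×36.4 + 0.08×50.5 + 0.84×52.3 = 50.884%

50.9%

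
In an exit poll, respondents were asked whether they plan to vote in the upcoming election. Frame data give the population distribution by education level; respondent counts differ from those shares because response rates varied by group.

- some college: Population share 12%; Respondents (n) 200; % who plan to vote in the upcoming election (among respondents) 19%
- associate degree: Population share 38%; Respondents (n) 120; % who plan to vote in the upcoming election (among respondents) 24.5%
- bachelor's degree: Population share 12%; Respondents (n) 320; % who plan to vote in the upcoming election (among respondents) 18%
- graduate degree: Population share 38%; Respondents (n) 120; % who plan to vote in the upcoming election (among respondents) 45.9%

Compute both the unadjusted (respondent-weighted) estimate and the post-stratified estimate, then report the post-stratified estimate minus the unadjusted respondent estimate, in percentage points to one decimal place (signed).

+7.5 percentage points

Unadjusted (pooled respondent) estimate weights by respondent counts:
  (200/760)×19 + (120/760)×24.5 + (320/760)×18 + (120/760)×45.9 = 23.6947%
Post-stratifying to population shares instead:
  0.12×19 + 0.38×24.5 + 0.12×18 + 0.38×45.9 = 31.192%
Difference = 31.192 − 23.6947 = 7.4973 pp.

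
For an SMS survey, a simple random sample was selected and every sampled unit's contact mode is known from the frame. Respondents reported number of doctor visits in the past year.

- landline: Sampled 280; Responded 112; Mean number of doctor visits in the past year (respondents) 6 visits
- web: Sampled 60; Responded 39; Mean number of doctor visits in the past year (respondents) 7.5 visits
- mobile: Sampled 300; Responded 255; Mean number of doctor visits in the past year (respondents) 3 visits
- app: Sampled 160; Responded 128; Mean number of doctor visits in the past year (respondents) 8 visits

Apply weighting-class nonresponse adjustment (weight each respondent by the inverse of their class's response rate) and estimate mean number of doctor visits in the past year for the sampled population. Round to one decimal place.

5.4

Class response rates: landline 112/280 = 40%, web 39/60 = 65%, mobile 255/300 = 85%, app 128/160 = 80%.
With weight = n_sampled/n_responded per class, the weighted class total is n_sampled:
  landline: 280 × 6 = 1680
  web: 60 × 7.5 = 450
  mobile: 300 × 3 = 900
  app: 160 × 8 = 1280
Adjusted estimate = 4310 / 800 = 5.3875 → 5.4.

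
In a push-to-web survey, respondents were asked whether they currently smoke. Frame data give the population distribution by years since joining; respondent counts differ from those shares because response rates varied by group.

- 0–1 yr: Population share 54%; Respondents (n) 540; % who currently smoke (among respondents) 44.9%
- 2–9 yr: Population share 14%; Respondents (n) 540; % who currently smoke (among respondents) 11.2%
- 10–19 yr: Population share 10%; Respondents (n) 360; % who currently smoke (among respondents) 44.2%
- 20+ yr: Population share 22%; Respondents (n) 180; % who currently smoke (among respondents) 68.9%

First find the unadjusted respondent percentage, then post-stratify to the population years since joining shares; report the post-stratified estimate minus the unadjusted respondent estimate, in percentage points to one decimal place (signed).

Without adjustment, the pooled respondent share is:
  (540/1620)×44.9 + (540/1620)×11.2 + (360/1620)×44.2 + (180/1620)×68.9 = 36.1778%
Post-stratifying to population shares instead:
  0.54×44.9 + 0.14×11.2 + 0.1×44.2 + 0.22×68.9 = 45.392%
Difference = 45.392 − 36.1778 = 9.2142 pp.

+9.2 percentage points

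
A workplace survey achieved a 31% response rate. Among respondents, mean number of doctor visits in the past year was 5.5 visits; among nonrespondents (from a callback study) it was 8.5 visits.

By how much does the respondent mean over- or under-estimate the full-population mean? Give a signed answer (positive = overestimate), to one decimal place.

-2.1

Nonresponse fraction = 1 − 0.31 = 0.69.
Bias = (nonresponse fraction) × (respondent mean − nonrespondent mean)
     = 0.69 × (5.5 − 8.5) = 0.69 × -3 = -2.07.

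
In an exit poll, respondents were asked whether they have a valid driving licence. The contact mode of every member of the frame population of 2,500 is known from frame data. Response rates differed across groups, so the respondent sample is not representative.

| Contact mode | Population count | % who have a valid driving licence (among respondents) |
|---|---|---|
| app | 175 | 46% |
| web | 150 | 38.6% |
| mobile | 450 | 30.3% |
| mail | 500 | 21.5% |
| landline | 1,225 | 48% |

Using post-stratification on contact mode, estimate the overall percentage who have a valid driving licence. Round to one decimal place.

38.8%

Reweight to the known contact mode distribution:
  app: (175/2,500) × 46 = 3.22
  web: (150/2,500) × 38.6 = 2.316
  mobile: (450/2,500) × 30.3 = 5.454
  mail: (500/2,500) × 21.5 = 4.3
  landline: (1,225/2,500) × 48 = 23.52
Post-stratified estimate = 38.81 → 38.8%.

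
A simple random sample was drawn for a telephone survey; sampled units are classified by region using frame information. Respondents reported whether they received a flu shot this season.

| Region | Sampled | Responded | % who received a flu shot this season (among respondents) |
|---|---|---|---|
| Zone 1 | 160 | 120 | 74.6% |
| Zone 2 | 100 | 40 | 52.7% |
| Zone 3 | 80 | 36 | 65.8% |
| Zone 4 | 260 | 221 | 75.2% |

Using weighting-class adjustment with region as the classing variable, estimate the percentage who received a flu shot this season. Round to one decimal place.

Response rates by class: Zone 1 120/160 = 75%, Zone 2 40/100 = 40%, Zone 3 36/80 = 45%, Zone 4 221/260 = 85%.
Inverse-response-rate weighting restores each class to its sampled count, so class totals weight by n_sampled:
  Zone 1: 160 × 74.6 = 11,936
  Zone 2: 100 × 52.7 = 5270
  Zone 3: 80 × 65.8 = 5264
  Zone 4: 260 × 75.2 = 19,552
Adjusted estimate = 42,022 / 600 = 70.0367 → 70.0%.

70.0%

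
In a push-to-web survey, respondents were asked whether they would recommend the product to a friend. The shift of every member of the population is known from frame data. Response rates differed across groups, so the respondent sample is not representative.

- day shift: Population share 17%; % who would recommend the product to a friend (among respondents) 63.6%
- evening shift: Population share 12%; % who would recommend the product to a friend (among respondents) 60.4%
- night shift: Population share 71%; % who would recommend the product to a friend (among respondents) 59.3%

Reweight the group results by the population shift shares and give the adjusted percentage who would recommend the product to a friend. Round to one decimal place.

60.2%

Reweight to the known shift distribution:
  day shift: 0.17 × 63.6 = 10.812
  evening shift: 0.12 × 60.4 = 7.248
  night shift: 0.71 × 59.3 = 42.103
Post-stratified estimate = 60.163 → 60.2%.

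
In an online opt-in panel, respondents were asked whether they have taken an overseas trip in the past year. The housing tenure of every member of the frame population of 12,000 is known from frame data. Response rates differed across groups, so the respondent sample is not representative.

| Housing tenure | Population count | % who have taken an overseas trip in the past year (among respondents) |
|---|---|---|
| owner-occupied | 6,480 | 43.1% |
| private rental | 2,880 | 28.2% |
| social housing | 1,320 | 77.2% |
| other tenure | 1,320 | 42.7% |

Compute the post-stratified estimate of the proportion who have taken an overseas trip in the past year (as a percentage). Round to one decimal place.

Reweight to the known housing tenure distribution:
  owner-occupied: (6,480/12,000) × 43.1 = 23.274
  private rental: (2,880/12,000) × 28.2 = 6.768
  social housing: (1,320/12,000) × 77.2 = 8.492
  other tenure: (1,320/12,000) × 42.7 = 4.697
Post-stratified estimate = 43.231 → 43.2%.

43.2%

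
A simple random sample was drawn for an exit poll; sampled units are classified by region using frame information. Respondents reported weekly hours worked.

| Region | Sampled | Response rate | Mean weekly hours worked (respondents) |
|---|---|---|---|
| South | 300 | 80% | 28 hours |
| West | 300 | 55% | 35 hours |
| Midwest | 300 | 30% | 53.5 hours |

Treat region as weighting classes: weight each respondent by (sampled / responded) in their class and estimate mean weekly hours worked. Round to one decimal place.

38.8

Each respondent's weight = sampled/responded in their class; summing within a class gives n_sampled, so:
  South: 300 × 28 = 8400
  West: 300 × 35 = 10,500
  Midwest: 300 × 53.5 = 16,050
Adjusted estimate = 34,950 / 900 = 38.8333 → 38.8.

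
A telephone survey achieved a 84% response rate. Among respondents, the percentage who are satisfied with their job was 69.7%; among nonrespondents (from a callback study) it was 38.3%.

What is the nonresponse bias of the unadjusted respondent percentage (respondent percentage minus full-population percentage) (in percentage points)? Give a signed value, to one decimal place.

Nonresponse fraction = 1 − 0.84 = 0.16.
Bias = (nonresponse fraction) × (respondent percentage − nonrespondent percentage)
     = 0.16 × (69.7 − 38.3) = 0.16 × 31.4 = 5.024.

+5.0 percentage points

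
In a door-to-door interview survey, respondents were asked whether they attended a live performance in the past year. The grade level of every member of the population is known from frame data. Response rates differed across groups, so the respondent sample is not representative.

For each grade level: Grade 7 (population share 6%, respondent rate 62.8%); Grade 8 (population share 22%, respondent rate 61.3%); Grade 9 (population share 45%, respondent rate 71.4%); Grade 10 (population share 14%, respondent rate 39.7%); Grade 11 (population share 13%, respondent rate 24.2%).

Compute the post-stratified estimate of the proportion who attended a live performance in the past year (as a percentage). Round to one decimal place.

58.1%

Reweight to the known grade level distribution:
  Grade 7: 0.06 × 62.8 = 3.768
  Grade 8: 0.22 × 61.3 = 13.486
  Grade 9: 0.45 × 71.4 = 32.13
  Grade 10: 0.14 × 39.7 = 5.558
  Grade 11: 0.13 × 24.2 = 3.146
Post-stratified estimate = 58.088 → 58.1%.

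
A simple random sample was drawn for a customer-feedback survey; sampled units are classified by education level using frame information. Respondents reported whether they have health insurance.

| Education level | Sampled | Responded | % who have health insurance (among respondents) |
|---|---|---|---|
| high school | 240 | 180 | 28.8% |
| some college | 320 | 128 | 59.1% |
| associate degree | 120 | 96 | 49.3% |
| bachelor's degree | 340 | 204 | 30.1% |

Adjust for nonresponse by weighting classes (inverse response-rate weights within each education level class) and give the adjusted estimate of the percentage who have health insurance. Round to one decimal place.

41.2%

Response rates by class: high school 180/240 = 75%, some college 128/320 = 40%, associate degree 96/120 = 80%, bachelor's degree 204/340 = 60%.
Weighting each respondent by the inverse class response rate inflates each class back to its sampled size, so the class weight is n_sampled:
  high school: 240 × 28.8 = 6912
  some college: 320 × 59.1 = 18,912
  associate degree: 120 × 49.3 = 5916
  bachelor's degree: 340 × 30.1 = 10,234
Adjusted estimate = 41,974 / 1,020 = 41.151 → 41.2%.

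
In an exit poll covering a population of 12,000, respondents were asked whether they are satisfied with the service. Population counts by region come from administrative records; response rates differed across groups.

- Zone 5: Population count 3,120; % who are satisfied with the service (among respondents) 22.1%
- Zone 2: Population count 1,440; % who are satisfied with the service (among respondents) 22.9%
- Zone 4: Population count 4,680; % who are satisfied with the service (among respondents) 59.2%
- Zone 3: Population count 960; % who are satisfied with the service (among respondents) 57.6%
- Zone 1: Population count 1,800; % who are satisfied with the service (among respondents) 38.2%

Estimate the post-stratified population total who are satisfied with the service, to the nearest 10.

Apply each group's respondent rate to its population count:
  Zone 5: 3,120 × 22.1% = 689.52
  Zone 2: 1,440 × 22.9% = 329.76
  Zone 4: 4,680 × 59.2% = 2770.56
  Zone 3: 960 × 57.6% = 552.96
  Zone 1: 1,800 × 38.2% = 687.6
Estimated total = 5030.4 → 5,030.

5,030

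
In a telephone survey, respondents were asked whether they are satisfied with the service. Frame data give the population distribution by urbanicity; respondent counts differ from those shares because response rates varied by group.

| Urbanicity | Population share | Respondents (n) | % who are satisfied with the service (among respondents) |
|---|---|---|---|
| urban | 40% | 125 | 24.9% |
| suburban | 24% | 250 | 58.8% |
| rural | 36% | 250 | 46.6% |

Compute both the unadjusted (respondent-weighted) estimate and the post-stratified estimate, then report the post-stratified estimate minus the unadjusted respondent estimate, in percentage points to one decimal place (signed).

Without adjustment, the pooled respondent share is:
  (125/625)×24.9 + (250/625)×58.8 + (250/625)×46.6 = 47.14%
Post-stratified estimate weights by population shares:
  0.4×24.9 + 0.24×58.8 + 0.36×46.6 = 40.848%
Difference = 40.848 − 47.14 = -6.292 pp.

-6.3 percentage points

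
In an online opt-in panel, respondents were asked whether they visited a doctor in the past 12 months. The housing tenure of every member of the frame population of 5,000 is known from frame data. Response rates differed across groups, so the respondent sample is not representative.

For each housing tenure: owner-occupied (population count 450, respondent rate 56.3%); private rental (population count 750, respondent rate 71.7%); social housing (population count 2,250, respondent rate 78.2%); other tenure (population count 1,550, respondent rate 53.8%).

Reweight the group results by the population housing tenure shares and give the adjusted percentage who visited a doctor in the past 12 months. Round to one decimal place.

Each cell contributes population-share × respondent value:
  owner-occupied: (450/5,000) × 56.3 = 5.067
  private rental: (750/5,000) × 71.7 = 10.755
  social housing: (2,250/5,000) × 78.2 = 35.19
  other tenure: (1,550/5,000) × 53.8 = 16.678
Post-stratified estimate = 67.69 → 67.7%.

67.7%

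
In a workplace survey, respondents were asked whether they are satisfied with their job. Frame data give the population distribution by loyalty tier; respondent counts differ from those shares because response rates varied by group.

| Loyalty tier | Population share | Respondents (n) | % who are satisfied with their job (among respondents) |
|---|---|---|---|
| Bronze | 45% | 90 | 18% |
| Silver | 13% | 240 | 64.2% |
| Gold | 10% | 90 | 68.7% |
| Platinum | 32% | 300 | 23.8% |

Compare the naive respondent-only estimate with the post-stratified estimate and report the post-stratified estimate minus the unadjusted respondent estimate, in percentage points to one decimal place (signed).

-11.2 percentage points

Naive respondent-only estimate (weights = respondent counts):
  (90/720)×18 + (240/720)×64.2 + (90/720)×68.7 + (300/720)×23.8 = 42.1542%
Reweighting by population loyalty tier shares:
  0.45×18 + 0.13×64.2 + 0.1×68.7 + 0.32×23.8 = 30.932%
Difference = 30.932 − 42.1542 = -11.2222 pp.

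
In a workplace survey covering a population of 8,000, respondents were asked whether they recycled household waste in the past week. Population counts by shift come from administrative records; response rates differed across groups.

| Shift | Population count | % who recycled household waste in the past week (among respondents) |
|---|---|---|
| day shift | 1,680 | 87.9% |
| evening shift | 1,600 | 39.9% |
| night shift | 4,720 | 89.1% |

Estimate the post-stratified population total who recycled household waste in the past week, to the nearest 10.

Apply each group's respondent rate to its population count:
  day shift: 1,680 × 87.9% = 1476.72
  evening shift: 1,600 × 39.9% = 638.4
  night shift: 4,720 × 89.1% = 4205.52
Estimated total = 6320.64 → 6,320.

6,320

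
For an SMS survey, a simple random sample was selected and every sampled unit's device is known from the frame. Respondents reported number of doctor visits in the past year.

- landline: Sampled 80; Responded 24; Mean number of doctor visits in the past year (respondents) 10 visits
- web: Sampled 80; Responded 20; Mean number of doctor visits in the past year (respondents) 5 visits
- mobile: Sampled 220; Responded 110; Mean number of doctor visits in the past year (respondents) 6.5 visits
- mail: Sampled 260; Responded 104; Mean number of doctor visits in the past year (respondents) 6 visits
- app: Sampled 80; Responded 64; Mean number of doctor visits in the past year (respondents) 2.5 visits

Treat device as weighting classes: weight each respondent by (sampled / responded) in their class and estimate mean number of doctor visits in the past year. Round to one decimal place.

6.1

Class response rates: landline 24/80 = 30%, web 20/80 = 25%, mobile 110/220 = 50%, mail 104/260 = 40%, app 64/80 = 80%.
With weight = n_sampled/n_responded per class, the weighted class total is n_sampled:
  landline: 80 × 10 = 800
  web: 80 × 5 = 400
  mobile: 220 × 6.5 = 1430
  mail: 260 × 6 = 1560
  app: 80 × 2.5 = 200
Adjusted estimate = 4390 / 720 = 6.09722 → 6.1.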